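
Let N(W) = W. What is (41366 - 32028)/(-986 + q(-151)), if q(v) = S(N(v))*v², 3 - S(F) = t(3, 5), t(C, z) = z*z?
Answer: -4669/251304 ≈ -0.018579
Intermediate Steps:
t(C, z) = z²
S(F) = -22 (S(F) = 3 - 1*5² = 3 - 1*25 = 3 - 25 = -22)
q(v) = -22*v²
(41366 - 32028)/(-986 + q(-151)) = (41366 - 32028)/(-986 - 22*(-151)²) = 9338/(-986 - 22*22801) = 9338/(-986 - 501622) = 9338/(-502608) = 9338*(-1/502608) = -4669/251304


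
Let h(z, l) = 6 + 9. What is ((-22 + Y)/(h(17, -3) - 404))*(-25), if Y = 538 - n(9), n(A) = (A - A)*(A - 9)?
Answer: 12900/389 ≈ 33.162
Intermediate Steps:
h(z, l) = 15
n(A) = 0 (n(A) = 0*(-9 + A) = 0)
Y = 538 (Y = 538 - 1*0 = 538 + 0 = 538)
((-22 + Y)/(h(17, -3) - 404))*(-25) = ((-22 + 538)/(15 - 404))*(-25) = (516/(-389))*(-25) = (516*(-1/389))*(-25) = -516/389*(-25) = 12900/389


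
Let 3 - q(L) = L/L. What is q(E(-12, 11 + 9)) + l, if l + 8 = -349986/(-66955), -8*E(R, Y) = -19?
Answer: -7392/9565 ≈ -0.77282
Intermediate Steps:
E(R, Y) = 19/8 (E(R, Y) = -⅛*(-19) = 19/8)
q(L) = 2 (q(L) = 3 - L/L = 3 - 1*1 = 3 - 1 = 2)
l = -26522/9565 (l = -8 - 349986/(-66955) = -8 - 349986*(-1/66955) = -8 + 49998/9565 = -26522/9565 ≈ -2.7728)
q(E(-12, 11 + 9)) + l = 2 - 26522/9565 = -7392/9565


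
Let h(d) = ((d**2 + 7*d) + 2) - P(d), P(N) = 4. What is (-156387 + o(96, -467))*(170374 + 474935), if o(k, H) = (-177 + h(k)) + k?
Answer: -94590683838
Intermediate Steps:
h(d) = -2 + d**2 + 7*d (h(d) = ((d**2 + 7*d) + 2) - 1*4 = (2 + d**2 + 7*d) - 4 = -2 + d**2 + 7*d)
o(k, H) = -179 + k**2 + 8*k (o(k, H) = (-177 + (-2 + k**2 + 7*k)) + k = (-179 + k**2 + 7*k) + k = -179 + k**2 + 8*k)
(-156387 + o(96, -467))*(170374 + 474935) = (-156387 + (-179 + 96**2 + 8*96))*(170374 + 474935) = (-156387 + (-179 + 9216 + 768))*645309 = (-156387 + 9805)*645309 = -146582*645309 = -94590683838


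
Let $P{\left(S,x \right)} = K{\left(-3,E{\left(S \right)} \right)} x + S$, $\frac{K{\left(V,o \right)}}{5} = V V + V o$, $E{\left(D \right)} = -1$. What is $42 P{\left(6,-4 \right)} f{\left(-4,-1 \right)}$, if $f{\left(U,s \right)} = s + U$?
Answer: $49140$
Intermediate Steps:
$K{\left(V,o \right)} = 5 V^{2} + 5 V o$ ($K{\left(V,o \right)} = 5 \left(V V + V o\right) = 5 \left(V^{2} + V o\right) = 5 V^{2} + 5 V o$)
$f{\left(U,s \right)} = U + s$
$P{\left(S,x \right)} = S + 60 x$ ($P{\left(S,x \right)} = 5 \left(-3\right) \left(-3 - 1\right) x + S = 5 \left(-3\right) \left(-4\right) x + S = 60 x + S = S + 60 x$)
$42 P{\left(6,-4 \right)} f{\left(-4,-1 \right)} = 42 \left(6 + 60 \left(-4\right)\right) \left(-4 - 1\right) = 42 \left(6 - 240\right) \left(-5\right) = 42 \left(-234\right) \left(-5\right) = \left(-9828\right) \left(-5\right) = 49140$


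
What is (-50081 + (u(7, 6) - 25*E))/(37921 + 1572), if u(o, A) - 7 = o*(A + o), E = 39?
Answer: -50958/39493 ≈ -1.2903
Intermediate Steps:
u(o, A) = 7 + o*(A + o)
(-50081 + (u(7, 6) - 25*E))/(37921 + 1572) = (-50081 + ((7 + 7² + 6*7) - 25*39))/(37921 + 1572) = (-50081 + ((7 + 49 + 42) - 975))/39493 = (-50081 + (98 - 975))*(1/39493) = (-50081 - 877)*(1/39493) = -50958*1/39493 = -50958/39493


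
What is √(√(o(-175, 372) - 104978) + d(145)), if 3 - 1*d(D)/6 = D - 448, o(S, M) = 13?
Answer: √(1836 + I*√104965) ≈ 43.014 + 3.766*I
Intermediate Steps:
d(D) = 2706 - 6*D (d(D) = 18 - 6*(D - 448) = 18 - 6*(-448 + D) = 18 + (2688 - 6*D) = 2706 - 6*D)
√(√(o(-175, 372) - 104978) + d(145)) = √(√(13 - 104978) + (2706 - 6*145)) = √(√(-104965) + (2706 - 870)) = √(I*√104965 + 1836) = √(1836 + I*√104965)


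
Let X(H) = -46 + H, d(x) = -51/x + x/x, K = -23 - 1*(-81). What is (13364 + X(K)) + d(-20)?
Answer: 267591/20 ≈ 13380.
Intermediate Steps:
K = 58 (K = -23 + 81 = 58)
d(x) = 1 - 51/x (d(x) = -51/x + 1 = 1 - 51/x)
(13364 + X(K)) + d(-20) = (13364 + (-46 + 58)) + (-51 - 20)/(-20) = (13364 + 12) - 1/20*(-71) = 13376 + 71/20 = 267591/20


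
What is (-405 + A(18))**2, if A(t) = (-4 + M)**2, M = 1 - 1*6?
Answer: 104976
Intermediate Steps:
M = -5 (M = 1 - 6 = -5)
A(t) = 81 (A(t) = (-4 - 5)**2 = (-9)**2 = 81)
(-405 + A(18))**2 = (-405 + 81)**2 = (-324)**2 = 104976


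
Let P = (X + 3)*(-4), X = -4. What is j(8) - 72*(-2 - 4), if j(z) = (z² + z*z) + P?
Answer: 564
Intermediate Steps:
P = 4 (P = (-4 + 3)*(-4) = -1*(-4) = 4)
j(z) = 4 + 2*z² (j(z) = (z² + z*z) + 4 = (z² + z²) + 4 = 2*z² + 4 = 4 + 2*z²)
j(8) - 72*(-2 - 4) = (4 + 2*8²) - 72*(-2 - 4) = (4 + 2*64) - 72*(-6) = (4 + 128) - 18*(-24) = 132 + 432 = 564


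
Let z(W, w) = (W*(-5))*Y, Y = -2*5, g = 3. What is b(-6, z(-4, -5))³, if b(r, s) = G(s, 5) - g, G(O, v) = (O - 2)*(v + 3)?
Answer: -4243659659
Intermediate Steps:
Y = -10
G(O, v) = (-2 + O)*(3 + v)
z(W, w) = 50*W (z(W, w) = (W*(-5))*(-10) = -5*W*(-10) = 50*W)
b(r, s) = -19 + 8*s (b(r, s) = (-6 - 2*5 + 3*s + s*5) - 1*3 = (-6 - 10 + 3*s + 5*s) - 3 = (-16 + 8*s) - 3 = -19 + 8*s)
b(-6, z(-4, -5))³ = (-19 + 8*(50*(-4)))³ = (-19 + 8*(-200))³ = (-19 - 1600)³ = (-1619)³ = -4243659659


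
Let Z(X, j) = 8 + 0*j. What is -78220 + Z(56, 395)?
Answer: -78212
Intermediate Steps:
Z(X, j) = 8 (Z(X, j) = 8 + 0 = 8)
-78220 + Z(56, 395) = -78220 + 8 = -78212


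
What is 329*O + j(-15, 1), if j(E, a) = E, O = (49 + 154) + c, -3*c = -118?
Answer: 239138/3 ≈ 79713.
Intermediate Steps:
c = 118/3 (c = -1/3*(-118) = 118/3 ≈ 39.333)
O = 727/3 (O = (49 + 154) + 118/3 = 203 + 118/3 = 727/3 ≈ 242.33)
329*O + j(-15, 1) = 329*(727/3) - 15 = 239183/3 - 15 = 239138/3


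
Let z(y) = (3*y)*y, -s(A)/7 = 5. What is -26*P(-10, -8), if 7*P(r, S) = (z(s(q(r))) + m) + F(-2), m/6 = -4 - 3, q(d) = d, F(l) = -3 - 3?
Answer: -94302/7 ≈ -13472.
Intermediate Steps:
F(l) = -6
s(A) = -35 (s(A) = -7*5 = -35)
z(y) = 3*y²
m = -42 (m = 6*(-4 - 3) = 6*(-7) = -42)
P(r, S) = 3627/7 (P(r, S) = ((3*(-35)² - 42) - 6)/7 = ((3*1225 - 42) - 6)/7 = ((3675 - 42) - 6)/7 = (3633 - 6)/7 = (⅐)*3627 = 3627/7)
-26*P(-10, -8) = -26*3627/7 = -94302/7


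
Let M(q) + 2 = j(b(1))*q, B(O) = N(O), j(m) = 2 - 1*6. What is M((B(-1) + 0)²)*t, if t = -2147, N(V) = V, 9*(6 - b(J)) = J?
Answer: 12882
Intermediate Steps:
b(J) = 6 - J/9
j(m) = -4 (j(m) = 2 - 6 = -4)
B(O) = O
M(q) = -2 - 4*q
M((B(-1) + 0)²)*t = (-2 - 4*(-1 + 0)²)*(-2147) = (-2 - 4*(-1)²)*(-2147) = (-2 - 4*1)*(-2147) = (-2 - 4)*(-2147) = -6*(-2147) = 12882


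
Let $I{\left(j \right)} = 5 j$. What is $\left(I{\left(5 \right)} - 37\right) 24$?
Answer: $-288$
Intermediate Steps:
$\left(I{\left(5 \right)} - 37\right) 24 = \left(5 \cdot 5 - 37\right) 24 = \left(25 - 37\right) 24 = \left(-12\right) 24 = -288$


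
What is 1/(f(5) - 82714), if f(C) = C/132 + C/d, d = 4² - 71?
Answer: -132/10918255 ≈ -1.2090e-5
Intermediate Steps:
d = -55 (d = 16 - 71 = -55)
f(C) = -7*C/660 (f(C) = C/132 + C/(-55) = C*(1/132) + C*(-1/55) = C/132 - C/55 = -7*C/660)
1/(f(5) - 82714) = 1/(-7/660*5 - 82714) = 1/(-7/132 - 82714) = 1/(-10918255/132) = -132/10918255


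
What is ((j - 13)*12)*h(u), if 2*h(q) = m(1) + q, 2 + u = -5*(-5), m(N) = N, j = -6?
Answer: -2736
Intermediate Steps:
u = 23 (u = -2 - 5*(-5) = -2 + 25 = 23)
h(q) = 1/2 + q/2 (h(q) = (1 + q)/2 = 1/2 + q/2)
((j - 13)*12)*h(u) = ((-6 - 13)*12)*(1/2 + (1/2)*23) = (-19*12)*(1/2 + 23/2) = -228*12 = -2736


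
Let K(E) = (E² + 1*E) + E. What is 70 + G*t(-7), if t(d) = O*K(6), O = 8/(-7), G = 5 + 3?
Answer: -2582/7 ≈ -368.86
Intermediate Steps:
G = 8
K(E) = E² + 2*E (K(E) = (E² + E) + E = (E + E²) + E = E² + 2*E)
O = -8/7 (O = 8*(-⅐) = -8/7 ≈ -1.1429)
t(d) = -384/7 (t(d) = -48*(2 + 6)/7 = -48*8/7 = -8/7*48 = -384/7)
70 + G*t(-7) = 70 + 8*(-384/7) = 70 - 3072/7 = -2582/7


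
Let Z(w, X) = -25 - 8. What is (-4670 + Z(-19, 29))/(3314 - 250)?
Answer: -4703/3064 ≈ -1.5349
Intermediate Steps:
Z(w, X) = -33
(-4670 + Z(-19, 29))/(3314 - 250) = (-4670 - 33)/(3314 - 250) = -4703/3064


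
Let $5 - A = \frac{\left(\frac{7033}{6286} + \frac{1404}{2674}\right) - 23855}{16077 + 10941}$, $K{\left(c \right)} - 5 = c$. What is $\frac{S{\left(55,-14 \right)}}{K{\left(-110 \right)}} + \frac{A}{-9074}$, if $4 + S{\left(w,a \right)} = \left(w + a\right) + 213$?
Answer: $- \frac{701017187225471}{294347069393832} \approx -2.3816$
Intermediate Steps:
$S{\left(w,a \right)} = 209 + a + w$ ($S{\left(w,a \right)} = -4 + \left(\left(w + a\right) + 213\right) = -4 + \left(\left(a + w\right) + 213\right) = -4 + \left(213 + a + w\right) = 209 + a + w$)
$K{\left(c \right)} = 5 + c$
$A = \frac{27261646553}{4634073324}$ ($A = 5 - \frac{\left(\frac{7033}{6286} + \frac{1404}{2674}\right) - 23855}{16077 + 10941} = 5 - \frac{\left(7033 \cdot \frac{1}{6286} + 1404 \cdot \frac{1}{2674}\right) - 23855}{27018} = 5 - \left(\left(\frac{7033}{6286} + \frac{702}{1337}\right) - 23855\right) \frac{1}{27018} = 5 - \left(\frac{281957}{171518} - 23855\right) \frac{1}{27018} = 5 - \left(- \frac{4091279933}{171518}\right) \frac{1}{27018} = 5 - - \frac{4091279933}{4634073324} = 5 + \frac{4091279933}{4634073324} = \frac{27261646553}{4634073324} \approx 5.8829$)
$\frac{S{\left(55,-14 \right)}}{K{\left(-110 \right)}} + \frac{A}{-9074} = \frac{209 - 14 + 55}{5 - 110} + \frac{27261646553}{4634073324 \left(-9074\right)} = \frac{250}{-105} + \frac{27261646553}{4634073324} \left(- \frac{1}{9074}\right) = 250 \left(- \frac{1}{105}\right) - \frac{27261646553}{42049581341976} = - \frac{50}{21} - \frac{27261646553}{42049581341976} = - \frac{701017187225471}{294347069393832}$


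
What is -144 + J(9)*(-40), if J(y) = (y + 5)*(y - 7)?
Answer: -1264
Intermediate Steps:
J(y) = (-7 + y)*(5 + y) (J(y) = (5 + y)*(-7 + y) = (-7 + y)*(5 + y))
-144 + J(9)*(-40) = -144 + (-35 + 9**2 - 2*9)*(-40) = -144 + (-35 + 81 - 18)*(-40) = -144 + 28*(-40) = -144 - 1120 = -1264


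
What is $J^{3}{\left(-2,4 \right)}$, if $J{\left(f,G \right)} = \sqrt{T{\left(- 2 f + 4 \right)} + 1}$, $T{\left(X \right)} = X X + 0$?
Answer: $65 \sqrt{65} \approx 524.05$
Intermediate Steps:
$T{\left(X \right)} = X^{2}$ ($T{\left(X \right)} = X^{2} + 0 = X^{2}$)
$J{\left(f,G \right)} = \sqrt{1 + \left(4 - 2 f\right)^{2}}$ ($J{\left(f,G \right)} = \sqrt{\left(- 2 f + 4\right)^{2} + 1} = \sqrt{\left(4 - 2 f\right)^{2} + 1} = \sqrt{1 + \left(4 - 2 f\right)^{2}}$)
$J^{3}{\left(-2,4 \right)} = \left(\sqrt{1 + 4 \left(-2 - 2\right)^{2}}\right)^{3} = \left(\sqrt{1 + 4 \left(-4\right)^{2}}\right)^{3} = \left(\sqrt{1 + 4 \cdot 16}\right)^{3} = \left(\sqrt{1 + 64}\right)^{3} = \left(\sqrt{65}\right)^{3} = 65 \sqrt{65}$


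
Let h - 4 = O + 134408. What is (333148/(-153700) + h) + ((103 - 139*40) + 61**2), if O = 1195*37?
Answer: 6796953388/38425 ≈ 1.7689e+5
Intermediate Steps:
O = 44215
h = 178627 (h = 4 + (44215 + 134408) = 4 + 178623 = 178627)
(333148/(-153700) + h) + ((103 - 139*40) + 61**2) = (333148/(-153700) + 178627) + ((103 - 139*40) + 61**2) = (333148*(-1/153700) + 178627) + ((103 - 5560) + 3721) = (-83287/38425 + 178627) + (-5457 + 3721) = 6863659188/38425 - 1736 = 6796953388/38425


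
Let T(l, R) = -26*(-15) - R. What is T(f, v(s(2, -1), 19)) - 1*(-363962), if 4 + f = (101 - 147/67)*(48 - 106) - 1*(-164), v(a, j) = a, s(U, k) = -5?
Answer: 364357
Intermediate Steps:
f = -373240/67 (f = -4 + ((101 - 147/67)*(48 - 106) - 1*(-164)) = -4 + ((101 - 147*1/67)*(-58) + 164) = -4 + ((101 - 147/67)*(-58) + 164) = -4 + ((6620/67)*(-58) + 164) = -4 + (-383960/67 + 164) = -4 - 372972/67 = -373240/67 ≈ -5570.8)
T(l, R) = 390 - R
T(f, v(s(2, -1), 19)) - 1*(-363962) = (390 - 1*(-5)) - 1*(-363962) = (390 + 5) + 363962 = 395 + 363962 = 364357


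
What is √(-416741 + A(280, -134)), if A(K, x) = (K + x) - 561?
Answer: 2*I*√104289 ≈ 645.88*I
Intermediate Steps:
A(K, x) = -561 + K + x
√(-416741 + A(280, -134)) = √(-416741 + (-561 + 280 - 134)) = √(-416741 - 415) = √(-417156) = 2*I*√104289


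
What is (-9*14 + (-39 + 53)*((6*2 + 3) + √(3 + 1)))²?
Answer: 12544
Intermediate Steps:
(-9*14 + (-39 + 53)*((6*2 + 3) + √(3 + 1)))² = (-126 + 14*((12 + 3) + √4))² = (-126 + 14*(15 + 2))² = (-126 + 14*17)² = (-126 + 238)² = 112² = 12544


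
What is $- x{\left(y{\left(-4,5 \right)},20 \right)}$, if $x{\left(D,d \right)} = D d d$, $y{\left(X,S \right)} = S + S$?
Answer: $-4000$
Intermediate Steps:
$y{\left(X,S \right)} = 2 S$
$x{\left(D,d \right)} = D d^{2}$
$- x{\left(y{\left(-4,5 \right)},20 \right)} = - 2 \cdot 5 \cdot 20^{2} = - 10 \cdot 400 = \left(-1\right) 4000 = -4000$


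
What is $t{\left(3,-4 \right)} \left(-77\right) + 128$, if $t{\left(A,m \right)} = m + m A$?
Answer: $1360$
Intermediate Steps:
$t{\left(A,m \right)} = m + A m$
$t{\left(3,-4 \right)} \left(-77\right) + 128 = - 4 \left(1 + 3\right) \left(-77\right) + 128 = \left(-4\right) 4 \left(-77\right) + 128 = \left(-16\right) \left(-77\right) + 128 = 1232 + 128 = 1360$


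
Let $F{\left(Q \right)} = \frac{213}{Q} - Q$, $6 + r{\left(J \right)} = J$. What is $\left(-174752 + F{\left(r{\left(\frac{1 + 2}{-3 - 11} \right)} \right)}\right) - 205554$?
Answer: $- \frac{154415629}{406} \approx -3.8033 \cdot 10^{5}$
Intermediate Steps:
$r{\left(J \right)} = -6 + J$
$F{\left(Q \right)} = - Q + \frac{213}{Q}$
$\left(-174752 + F{\left(r{\left(\frac{1 + 2}{-3 - 11} \right)} \right)}\right) - 205554 = \left(-174752 - \left(-6 - \frac{213}{-6 + \frac{1 + 2}{-3 - 11}} + \frac{1 + 2}{-3 - 11}\right)\right) - 205554 = \left(-174752 - \left(-6 - \frac{3}{14} - \frac{213}{-6 + \frac{3}{-14}}\right)\right) - 205554 = \left(-174752 - \left(-6 - \frac{3}{14} - \frac{213}{-6 + 3 \left(- \frac{1}{14}\right)}\right)\right) - 205554 = \left(-174752 + \left(- (-6 - \frac{3}{14}) + \frac{213}{-6 - \frac{3}{14}}\right)\right) - 205554 = \left(-174752 + \left(\left(-1\right) \left(- \frac{87}{14}\right) + \frac{213}{- \frac{87}{14}}\right)\right) - 205554 = \left(-174752 + \left(\frac{87}{14} + 213 \left(- \frac{14}{87}\right)\right)\right) - 205554 = \left(-174752 + \left(\frac{87}{14} - \frac{994}{29}\right)\right) - 205554 = \left(-174752 - \frac{11393}{406}\right) - 205554 = - \frac{70960705}{406} - 205554 = - \frac{154415629}{406}$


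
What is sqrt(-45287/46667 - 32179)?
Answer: 2*I*sqrt(33119955410)/2029 ≈ 179.39*I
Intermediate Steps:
sqrt(-45287/46667 - 32179) = sqrt(-45287*1/46667 - 32179) = sqrt(-1969/2029 - 32179) = sqrt(-65293160/2029) = 2*I*sqrt(33119955410)/2029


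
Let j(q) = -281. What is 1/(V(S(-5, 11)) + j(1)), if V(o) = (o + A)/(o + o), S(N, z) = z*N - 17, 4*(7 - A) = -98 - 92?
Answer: -288/80893 ≈ -0.0035603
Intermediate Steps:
A = 109/2 (A = 7 - (-98 - 92)/4 = 7 - 1/4*(-190) = 7 + 95/2 = 109/2 ≈ 54.500)
S(N, z) = -17 + N*z (S(N, z) = N*z - 17 = -17 + N*z)
V(o) = (109/2 + o)/(2*o) (V(o) = (o + 109/2)/(o + o) = (109/2 + o)/((2*o)) = (109/2 + o)*(1/(2*o)) = (109/2 + o)/(2*o))
1/(V(S(-5, 11)) + j(1)) = 1/((109 + 2*(-17 - 5*11))/(4*(-17 - 5*11)) - 281) = 1/((109 + 2*(-17 - 55))/(4*(-17 - 55)) - 281) = 1/((1/4)*(109 + 2*(-72))/(-72) - 281) = 1/((1/4)*(-1/72)*(109 - 144) - 281) = 1/((1/4)*(-1/72)*(-35) - 281) = 1/(35/288 - 281) = 1/(-80893/288) = -288/80893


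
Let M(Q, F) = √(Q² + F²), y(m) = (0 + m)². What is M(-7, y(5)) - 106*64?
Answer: -6784 + √674 ≈ -6758.0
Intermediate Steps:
y(m) = m²
M(Q, F) = √(F² + Q²)
M(-7, y(5)) - 106*64 = √((5²)² + (-7)²) - 106*64 = √(25² + 49) - 6784 = √(625 + 49) - 6784 = √674 - 6784 = -6784 + √674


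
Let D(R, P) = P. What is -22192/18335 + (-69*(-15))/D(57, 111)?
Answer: 289709/35705 ≈ 8.1140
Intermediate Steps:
-22192/18335 + (-69*(-15))/D(57, 111) = -22192/18335 - 69*(-15)/111 = -22192*1/18335 + 1035*(1/111) = -1168/965 + 345/37 = 289709/35705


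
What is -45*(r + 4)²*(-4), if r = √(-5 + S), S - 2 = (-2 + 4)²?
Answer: 4500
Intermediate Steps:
S = 6 (S = 2 + (-2 + 4)² = 2 + 2² = 2 + 4 = 6)
r = 1 (r = √(-5 + 6) = √1 = 1)
-45*(r + 4)²*(-4) = -45*(1 + 4)²*(-4) = -45*5²*(-4) = -45*25*(-4) = -1125*(-4) = 4500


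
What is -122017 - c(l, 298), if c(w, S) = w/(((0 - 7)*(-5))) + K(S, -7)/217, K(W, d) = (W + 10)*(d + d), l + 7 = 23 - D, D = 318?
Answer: -132357523/1085 ≈ -1.2199e+5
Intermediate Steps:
l = -302 (l = -7 + (23 - 1*318) = -7 + (23 - 318) = -7 - 295 = -302)
K(W, d) = 2*d*(10 + W) (K(W, d) = (10 + W)*(2*d) = 2*d*(10 + W))
c(w, S) = -20/31 - 2*S/31 + w/35 (c(w, S) = w/(((0 - 7)*(-5))) + (2*(-7)*(10 + S))/217 = w/((-7*(-5))) + (-140 - 14*S)*(1/217) = w/35 + (-20/31 - 2*S/31) = -20/31 - 2*S/31 + w/35)
-122017 - c(l, 298) = -122017 - (-20/31 - 2/31*298 + (1/35)*(-302)) = -122017 - (-20/31 - 596/31 - 302/35) = -122017 - 1*(-30922/1085) = -122017 + 30922/1085 = -132357523/1085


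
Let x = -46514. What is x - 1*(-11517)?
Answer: -34997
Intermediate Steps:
x - 1*(-11517) = -46514 - 1*(-11517) = -46514 + 11517 = -34997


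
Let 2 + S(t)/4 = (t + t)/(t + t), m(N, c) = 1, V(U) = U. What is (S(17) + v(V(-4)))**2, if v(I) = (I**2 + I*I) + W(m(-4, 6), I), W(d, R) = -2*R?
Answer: 1296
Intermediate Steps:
S(t) = -4 (S(t) = -8 + 4*((t + t)/(t + t)) = -8 + 4*((2*t)/((2*t))) = -8 + 4*((2*t)*(1/(2*t))) = -8 + 4*1 = -8 + 4 = -4)
v(I) = -2*I + 2*I**2 (v(I) = (I**2 + I*I) - 2*I = (I**2 + I**2) - 2*I = 2*I**2 - 2*I = -2*I + 2*I**2)
(S(17) + v(V(-4)))**2 = (-4 + 2*(-4)*(-1 - 4))**2 = (-4 + 2*(-4)*(-5))**2 = (-4 + 40)**2 = 36**2 = 1296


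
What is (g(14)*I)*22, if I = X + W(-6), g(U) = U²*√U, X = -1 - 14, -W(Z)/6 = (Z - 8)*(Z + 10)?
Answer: 1384152*√14 ≈ 5.1790e+6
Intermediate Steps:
W(Z) = -6*(-8 + Z)*(10 + Z) (W(Z) = -6*(Z - 8)*(Z + 10) = -6*(-8 + Z)*(10 + Z))
X = -15
g(U) = U^(5/2)
I = 321 (I = -15 + (480 - 12*(-6) - 6*(-6)²) = -15 + (480 + 72 - 6*36) = -15 + (480 + 72 - 216) = -15 + 336 = 321)
(g(14)*I)*22 = (14^(5/2)*321)*22 = ((196*√14)*321)*22 = (62916*√14)*22 = 1384152*√14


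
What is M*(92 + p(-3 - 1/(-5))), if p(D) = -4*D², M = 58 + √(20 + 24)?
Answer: 87928/25 + 3032*√11/25 ≈ 3919.4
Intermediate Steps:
M = 58 + 2*√11 (M = 58 + √44 = 58 + 2*√11 ≈ 64.633)
M*(92 + p(-3 - 1/(-5))) = (58 + 2*√11)*(92 - 4*(-3 - 1/(-5))²) = (58 + 2*√11)*(92 - 4*(-3 - 1*(-⅕))²) = (58 + 2*√11)*(92 - 4*(-3 + ⅕)²) = (58 + 2*√11)*(92 - 4*(-14/5)²) = (58 + 2*√11)*(92 - 4*196/25) = (58 + 2*√11)*(92 - 784/25) = (58 + 2*√11)*(1516/25) = 87928/25 + 3032*√11/25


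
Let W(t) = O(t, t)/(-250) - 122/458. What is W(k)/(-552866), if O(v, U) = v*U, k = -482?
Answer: 26608723/15825789250 ≈ 0.0016814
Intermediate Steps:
O(v, U) = U*v
W(t) = -61/229 - t²/250 (W(t) = (t*t)/(-250) - 122/458 = t²*(-1/250) - 122*1/458 = -t²/250 - 61/229 = -61/229 - t²/250)
W(k)/(-552866) = (-61/229 - 1/250*(-482)²)/(-552866) = (-61/229 - 1/250*232324)*(-1/552866) = (-61/229 - 116162/125)*(-1/552866) = -26608723/28625*(-1/552866) = 26608723/15825789250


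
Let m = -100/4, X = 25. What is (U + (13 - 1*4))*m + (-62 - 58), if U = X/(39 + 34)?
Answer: -25810/73 ≈ -353.56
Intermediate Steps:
m = -25 (m = -100*¼ = -25)
U = 25/73 (U = 25/(39 + 34) = 25/73 ≈ 0.34247)
(U + (13 - 1*4))*m + (-62 - 58) = (25/73 + (13 - 1*4))*(-25) + (-62 - 58) = (25/73 + (13 - 4))*(-25) - 120 = (25/73 + 9)*(-25) - 120 = (682/73)*(-25) - 120 = -17050/73 - 120 = -25810/73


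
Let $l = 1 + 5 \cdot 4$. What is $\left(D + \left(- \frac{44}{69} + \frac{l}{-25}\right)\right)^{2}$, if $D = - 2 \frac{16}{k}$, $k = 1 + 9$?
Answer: $\frac{65108761}{2975625} \approx 21.881$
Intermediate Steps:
$k = 10$
$l = 21$ ($l = 1 + 20 = 21$)
$D = - \frac{16}{5}$ ($D = - 2 \cdot \frac{16}{10} = - 2 \cdot 16 \cdot \frac{1}{10} = \left(-2\right) \frac{8}{5} = - \frac{16}{5} \approx -3.2$)
$\left(D + \left(- \frac{44}{69} + \frac{l}{-25}\right)\right)^{2} = \left(- \frac{16}{5} + \left(- \frac{44}{69} + \frac{21}{-25}\right)\right)^{2} = \left(- \frac{16}{5} + \left(\left(-44\right) \frac{1}{69} + 21 \left(- \frac{1}{25}\right)\right)\right)^{2} = \left(- \frac{16}{5} - \frac{2549}{1725}\right)^{2} = \left(- \frac{8069}{1725}\right)^{2} = \frac{65108761}{2975625}$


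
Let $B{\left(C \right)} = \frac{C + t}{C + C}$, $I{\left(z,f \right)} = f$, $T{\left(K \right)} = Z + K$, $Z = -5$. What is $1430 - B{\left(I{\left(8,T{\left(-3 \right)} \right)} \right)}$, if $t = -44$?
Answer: $\frac{5707}{4} \approx 1426.8$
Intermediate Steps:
$T{\left(K \right)} = -5 + K$
$B{\left(C \right)} = \frac{-44 + C}{2 C}$ ($B{\left(C \right)} = \frac{C - 44}{C + C} = \frac{-44 + C}{2 C}$)
$1430 - B{\left(I{\left(8,T{\left(-3 \right)} \right)} \right)} = 1430 - \frac{-44 - 8}{2 \left(-5 - 3\right)} = 1430 - \frac{-44 - 8}{2 \left(-8\right)} = 1430 - \frac{1}{2} \left(- \frac{1}{8}\right) \left(-52\right) = 1430 - \frac{13}{4} = \frac{5707}{4}$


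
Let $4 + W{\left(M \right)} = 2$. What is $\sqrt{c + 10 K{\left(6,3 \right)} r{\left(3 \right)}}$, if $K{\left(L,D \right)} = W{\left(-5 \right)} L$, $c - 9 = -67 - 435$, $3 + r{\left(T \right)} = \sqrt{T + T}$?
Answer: $\sqrt{-133 - 120 \sqrt{6}} \approx 20.663 i$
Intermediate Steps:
$r{\left(T \right)} = -3 + \sqrt{2} \sqrt{T}$ ($r{\left(T \right)} = -3 + \sqrt{T + T} = -3 + \sqrt{2 T} = -3 + \sqrt{2} \sqrt{T}$)
$W{\left(M \right)} = -2$ ($W{\left(M \right)} = -4 + 2 = -2$)
$c = -493$ ($c = 9 - 502 = -493$)
$K{\left(L,D \right)} = - 2 L$
$\sqrt{c + 10 K{\left(6,3 \right)} r{\left(3 \right)}} = \sqrt{-493 + 10 \left(\left(-2\right) 6\right) \left(-3 + \sqrt{2} \sqrt{3}\right)} = \sqrt{-493 + 10 \left(-12\right) \left(-3 + \sqrt{6}\right)} = \sqrt{-493 - 120 \left(-3 + \sqrt{6}\right)} = \sqrt{-493 + \left(360 - 120 \sqrt{6}\right)} = \sqrt{-133 - 120 \sqrt{6}}$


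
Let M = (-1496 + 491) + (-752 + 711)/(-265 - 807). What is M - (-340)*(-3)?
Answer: -2170759/1072 ≈ -2025.0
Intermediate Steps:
M = -1077319/1072 (M = -1005 - 41/(-1072) = -1005 - 41*(-1/1072) = -1005 + 41/1072 = -1077319/1072 ≈ -1005.0)
M - (-340)*(-3) = -1077319/1072 - (-340)*(-3) = -1077319/1072 - 1*1020 = -1077319/1072 - 1020 = -2170759/1072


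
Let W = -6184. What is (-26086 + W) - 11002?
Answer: -43272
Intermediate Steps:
(-26086 + W) - 11002 = (-26086 - 6184) - 11002 = -32270 - 11002 = -43272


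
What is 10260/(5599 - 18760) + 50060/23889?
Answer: 137912840/104801043 ≈ 1.3159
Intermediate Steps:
10260/(5599 - 18760) + 50060/23889 = 10260/(-13161) + 50060*(1/23889) = 10260*(-1/13161) + 50060/23889 = -3420/4387 + 50060/23889 = 137912840/104801043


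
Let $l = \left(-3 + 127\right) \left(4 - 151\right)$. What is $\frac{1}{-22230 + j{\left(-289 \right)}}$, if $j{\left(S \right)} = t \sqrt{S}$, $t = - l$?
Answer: $- \frac{1235}{5362072682} - \frac{25823 i}{8043109023} \approx -2.3032 \cdot 10^{-7} - 3.2106 \cdot 10^{-6} i$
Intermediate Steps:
$l = -18228$ ($l = 124 \left(-147\right) = -18228$)
$t = 18228$ ($t = \left(-1\right) \left(-18228\right) = 18228$)
$j{\left(S \right)} = 18228 \sqrt{S}$
$\frac{1}{-22230 + j{\left(-289 \right)}} = \frac{1}{-22230 + 18228 \sqrt{-289}} = \frac{1}{-22230 + 18228 \cdot 17 i} = \frac{1}{-22230 + 309876 i} = \frac{-22230 - 309876 i}{96517308276}$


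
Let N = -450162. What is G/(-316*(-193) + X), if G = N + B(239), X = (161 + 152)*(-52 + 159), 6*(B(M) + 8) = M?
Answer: -2700781/566874 ≈ -4.7643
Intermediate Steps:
B(M) = -8 + M/6
X = 33491 (X = 313*107 = 33491)
G = -2700781/6 (G = -450162 + (-8 + (⅙)*239) = -450162 + (-8 + 239/6) = -450162 + 191/6 = -2700781/6 ≈ -4.5013e+5)
G/(-316*(-193) + X) = -2700781/(6*(-316*(-193) + 33491)) = -2700781/(6*(60988 + 33491)) = -2700781/6/94479 = -2700781/6*1/94479 = -2700781/566874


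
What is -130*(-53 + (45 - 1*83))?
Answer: 11830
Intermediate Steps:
-130*(-53 + (45 - 1*83)) = -130*(-53 + (45 - 83)) = -130*(-53 - 38) = -130*(-91) = 11830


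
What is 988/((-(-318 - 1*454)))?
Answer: 247/193 ≈ 1.2798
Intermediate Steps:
988/((-(-318 - 1*454))) = 988/((-(-318 - 454))) = 988/((-1*(-772))) = 988/772 = 988*(1/772) = 247/193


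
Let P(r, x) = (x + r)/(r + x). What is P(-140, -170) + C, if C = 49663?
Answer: 49664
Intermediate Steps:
P(r, x) = 1 (P(r, x) = (r + x)/(r + x) = 1)
P(-140, -170) + C = 1 + 49663 = 49664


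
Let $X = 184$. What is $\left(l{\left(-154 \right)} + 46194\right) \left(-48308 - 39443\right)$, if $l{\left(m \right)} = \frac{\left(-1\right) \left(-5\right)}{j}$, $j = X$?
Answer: $- \frac{745857262451}{184} \approx -4.0536 \cdot 10^{9}$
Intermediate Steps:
$j = 184$
$l{\left(m \right)} = \frac{5}{184}$ ($l{\left(m \right)} = \frac{\left(-1\right) \left(-5\right)}{184} = 5 \cdot \frac{1}{184} = \frac{5}{184}$)
$\left(l{\left(-154 \right)} + 46194\right) \left(-48308 - 39443\right) = \left(\frac{5}{184} + 46194\right) \left(-48308 - 39443\right) = \frac{8499701}{184} \left(-87751\right) = - \frac{745857262451}{184}$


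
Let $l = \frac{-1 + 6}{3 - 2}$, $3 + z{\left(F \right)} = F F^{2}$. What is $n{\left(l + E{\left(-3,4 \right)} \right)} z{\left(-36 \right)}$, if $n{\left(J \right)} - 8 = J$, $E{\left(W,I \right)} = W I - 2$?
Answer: $46659$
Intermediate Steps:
$z{\left(F \right)} = -3 + F^{3}$ ($z{\left(F \right)} = -3 + F F^{2} = -3 + F^{3}$)
$E{\left(W,I \right)} = -2 + I W$ ($E{\left(W,I \right)} = I W - 2 = -2 + I W$)
$l = 5$ ($l = \frac{5}{1} = 5 \cdot 1 = 5$)
$n{\left(J \right)} = 8 + J$
$n{\left(l + E{\left(-3,4 \right)} \right)} z{\left(-36 \right)} = \left(8 + \left(5 + \left(-2 + 4 \left(-3\right)\right)\right)\right) \left(-3 + \left(-36\right)^{3}\right) = \left(8 + \left(5 - 14\right)\right) \left(-3 - 46656\right) = \left(8 + \left(5 - 14\right)\right) \left(-46659\right) = \left(8 - 9\right) \left(-46659\right) = \left(-1\right) \left(-46659\right) = 46659$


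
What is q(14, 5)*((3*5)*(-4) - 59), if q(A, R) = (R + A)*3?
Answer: -6783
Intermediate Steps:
q(A, R) = 3*A + 3*R (q(A, R) = (A + R)*3 = 3*A + 3*R)
q(14, 5)*((3*5)*(-4) - 59) = (3*14 + 3*5)*((3*5)*(-4) - 59) = (42 + 15)*(15*(-4) - 59) = 57*(-60 - 59) = 57*(-119) = -6783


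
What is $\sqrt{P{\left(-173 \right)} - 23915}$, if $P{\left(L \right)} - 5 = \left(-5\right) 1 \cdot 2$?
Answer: $4 i \sqrt{1495} \approx 154.66 i$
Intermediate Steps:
$P{\left(L \right)} = -5$ ($P{\left(L \right)} = 5 + \left(-5\right) 1 \cdot 2 = 5 - 10 = -5$)
$\sqrt{P{\left(-173 \right)} - 23915} = \sqrt{-5 - 23915} = \sqrt{-23920} = 4 i \sqrt{1495}$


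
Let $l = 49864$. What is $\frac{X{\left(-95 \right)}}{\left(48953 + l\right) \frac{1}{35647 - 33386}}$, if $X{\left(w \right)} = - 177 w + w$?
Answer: $\frac{37803920}{98817} \approx 382.56$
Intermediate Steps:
$X{\left(w \right)} = - 176 w$
$\frac{X{\left(-95 \right)}}{\left(48953 + l\right) \frac{1}{35647 - 33386}} = \frac{\left(-176\right) \left(-95\right)}{\left(48953 + 49864\right) \frac{1}{35647 - 33386}} = \frac{16720}{98817 \cdot \frac{1}{2261}} = \frac{16720}{\frac{98817}{2261}} = 16720 \cdot \frac{2261}{98817} = \frac{37803920}{98817}$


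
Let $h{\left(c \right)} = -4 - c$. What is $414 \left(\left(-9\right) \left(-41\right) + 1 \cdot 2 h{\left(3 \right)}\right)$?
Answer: $146970$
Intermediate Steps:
$414 \left(\left(-9\right) \left(-41\right) + 1 \cdot 2 h{\left(3 \right)}\right) = 414 \left(\left(-9\right) \left(-41\right) + 1 \cdot 2 \left(-4 - 3\right)\right) = 414 \left(369 + 2 \left(-4 - 3\right)\right) = 414 \left(369 + 2 \left(-7\right)\right) = 414 \left(369 - 14\right) = 414 \cdot 355 = 146970$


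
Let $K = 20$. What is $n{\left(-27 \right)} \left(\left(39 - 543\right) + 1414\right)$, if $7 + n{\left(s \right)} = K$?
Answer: $11830$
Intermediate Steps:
$n{\left(s \right)} = 13$ ($n{\left(s \right)} = -7 + 20 = 13$)
$n{\left(-27 \right)} \left(\left(39 - 543\right) + 1414\right) = 13 \left(\left(39 - 543\right) + 1414\right) = 13 \left(-504 + 1414\right) = 13 \cdot 910 = 11830$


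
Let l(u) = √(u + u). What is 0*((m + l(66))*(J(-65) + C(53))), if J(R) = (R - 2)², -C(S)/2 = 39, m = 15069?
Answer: 0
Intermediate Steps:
C(S) = -78 (C(S) = -2*39 = -78)
J(R) = (-2 + R)²
l(u) = √2*√u (l(u) = √(2*u) = √2*√u)
0*((m + l(66))*(J(-65) + C(53))) = 0*((15069 + √2*√66)*((-2 - 65)² - 78)) = 0*((15069 + 2*√33)*((-67)² - 78)) = 0*((15069 + 2*√33)*(4489 - 78)) = 0*((15069 + 2*√33)*4411) = 0*(66469359 + 8822*√33) = 0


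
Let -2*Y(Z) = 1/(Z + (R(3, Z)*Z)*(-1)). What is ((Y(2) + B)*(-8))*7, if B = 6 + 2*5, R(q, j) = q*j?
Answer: -4494/5 ≈ -898.80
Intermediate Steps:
R(q, j) = j*q
Y(Z) = -1/(2*(Z - 3*Z²)) (Y(Z) = -1/(2*(Z + ((Z*3)*Z)*(-1))) = -1/(2*(Z + ((3*Z)*Z)*(-1))) = -1/(2*(Z + (3*Z²)*(-1))) = -1/(2*(Z - 3*Z²)))
B = 16 (B = 6 + 10 = 16)
((Y(2) + B)*(-8))*7 = (((½)/(2*(-1 + 3*2)) + 16)*(-8))*7 = (((½)*(½)/(-1 + 6) + 16)*(-8))*7 = (((½)*(½)/5 + 16)*(-8))*7 = (((½)*(½)*(⅕) + 16)*(-8))*7 = ((1/20 + 16)*(-8))*7 = ((321/20)*(-8))*7 = -642/5*7 = -4494/5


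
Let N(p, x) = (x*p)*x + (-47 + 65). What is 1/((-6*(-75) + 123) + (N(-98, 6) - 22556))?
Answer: -1/25493 ≈ -3.9226e-5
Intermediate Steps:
N(p, x) = 18 + p*x**2 (N(p, x) = (p*x)*x + 18 = p*x**2 + 18 = 18 + p*x**2)
1/((-6*(-75) + 123) + (N(-98, 6) - 22556)) = 1/((-6*(-75) + 123) + ((18 - 98*6**2) - 22556)) = 1/((450 + 123) + ((18 - 98*36) - 22556)) = 1/(573 + ((18 - 3528) - 22556)) = 1/(573 + (-3510 - 22556)) = 1/(573 - 26066) = 1/(-25493) = -1/25493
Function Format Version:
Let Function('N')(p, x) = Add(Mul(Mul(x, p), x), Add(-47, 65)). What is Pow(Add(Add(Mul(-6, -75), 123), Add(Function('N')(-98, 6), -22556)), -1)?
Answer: Rational(-1, 25493) ≈ -3.9226e-5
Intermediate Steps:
Function('N')(p, x) = Add(18, Mul(p, Pow(x, 2))) (Function('N')(p, x) = Add(Mul(Mul(p, x), x), 18) = Add(Mul(p, Pow(x, 2)), 18) = Add(18, Mul(p, Pow(x, 2))))
Pow(Add(Add(Mul(-6, -75), 123), Add(Function('N')(-98, 6), -22556)), -1) = Pow(Add(Add(Mul(-6, -75), 123), Add(Add(18, Mul(-98, Pow(6, 2))), -22556)), -1) = Pow(Add(Add(450, 123), Add(Add(18, Mul(-98, 36)), -22556)), -1) = Pow(Add(573, Add(Add(18, -3528), -22556)), -1) = Pow(Add(573, Add(-3510, -22556)), -1) = Pow(Add(573, -26066), -1) = Pow(-25493, -1) = Rational(-1, 25493)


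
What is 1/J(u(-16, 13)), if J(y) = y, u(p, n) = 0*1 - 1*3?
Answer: -1/3 ≈ -0.33333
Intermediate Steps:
u(p, n) = -3 (u(p, n) = 0 - 3 = -3)
1/J(u(-16, 13)) = 1/(-3) = -1/3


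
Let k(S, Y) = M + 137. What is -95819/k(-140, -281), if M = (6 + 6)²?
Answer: -95819/281 ≈ -340.99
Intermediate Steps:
M = 144 (M = 12² = 144)
k(S, Y) = 281 (k(S, Y) = 144 + 137 = 281)
-95819/k(-140, -281) = -95819/281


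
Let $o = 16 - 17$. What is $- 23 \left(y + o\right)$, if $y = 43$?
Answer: $-966$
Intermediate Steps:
$o = -1$
$- 23 \left(y + o\right) = - 23 \left(43 - 1\right) = \left(-23\right) 42 = -966$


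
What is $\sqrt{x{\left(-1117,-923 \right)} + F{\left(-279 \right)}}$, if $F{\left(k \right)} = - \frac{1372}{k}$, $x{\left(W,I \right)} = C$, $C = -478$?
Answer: $\frac{i \sqrt{4091690}}{93} \approx 21.75 i$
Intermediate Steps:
$x{\left(W,I \right)} = -478$
$\sqrt{x{\left(-1117,-923 \right)} + F{\left(-279 \right)}} = \sqrt{-478 - \frac{1372}{-279}} = \sqrt{-478 - - \frac{1372}{279}} = \sqrt{-478 + \frac{1372}{279}} = \sqrt{- \frac{131990}{279}} = \frac{i \sqrt{4091690}}{93}$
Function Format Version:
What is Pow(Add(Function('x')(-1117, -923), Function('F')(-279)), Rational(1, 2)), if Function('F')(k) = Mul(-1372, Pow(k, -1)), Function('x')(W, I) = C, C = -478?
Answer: Mul(Rational(1, 93), I, Pow(4091690, Rational(1, 2))) ≈ Mul(21.750, I)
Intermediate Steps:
Function('x')(W, I) = -478
Pow(Add(Function('x')(-1117, -923), Function('F')(-279)), Rational(1, 2)) = Pow(Add(-478, Mul(-1372, Pow(-279, -1))), Rational(1, 2)) = Pow(Add(-478, Mul(-1372, Rational(-1, 279))), Rational(1, 2)) = Pow(Add(-478, Rational(1372, 279)), Rational(1, 2)) = Pow(Rational(-131990, 279), Rational(1, 2)) = Mul(Rational(1, 93), I, Pow(4091690, Rational(1, 2)))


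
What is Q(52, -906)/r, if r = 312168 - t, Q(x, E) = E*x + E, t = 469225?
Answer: 48018/157057 ≈ 0.30574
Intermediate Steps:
Q(x, E) = E + E*x
r = -157057 (r = 312168 - 1*469225 = 312168 - 469225 = -157057)
Q(52, -906)/r = -906*(1 + 52)/(-157057) = -906*53*(-1/157057) = -48018*(-1/157057) = 48018/157057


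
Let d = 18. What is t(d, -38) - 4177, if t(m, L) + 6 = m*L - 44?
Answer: -4911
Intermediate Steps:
t(m, L) = -50 + L*m (t(m, L) = -6 + (m*L - 44) = -6 + (L*m - 44) = -6 + (-44 + L*m) = -50 + L*m)
t(d, -38) - 4177 = (-50 - 38*18) - 4177 = (-50 - 684) - 4177 = -734 - 4177 = -4911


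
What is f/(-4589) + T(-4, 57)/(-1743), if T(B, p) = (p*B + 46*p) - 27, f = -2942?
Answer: -1911419/2666209 ≈ -0.71691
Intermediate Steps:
T(B, p) = -27 + 46*p + B*p (T(B, p) = (B*p + 46*p) - 27 = (46*p + B*p) - 27 = -27 + 46*p + B*p)
f/(-4589) + T(-4, 57)/(-1743) = -2942/(-4589) + (-27 + 46*57 - 4*57)/(-1743) = -2942*(-1/4589) + (-27 + 2622 - 228)*(-1/1743) = 2942/4589 + 2367*(-1/1743) = 2942/4589 - 789/581 = -1911419/2666209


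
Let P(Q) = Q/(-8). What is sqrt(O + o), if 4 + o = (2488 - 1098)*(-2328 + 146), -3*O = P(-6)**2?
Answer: I*sqrt(48527747)/4 ≈ 1741.5*I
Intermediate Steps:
P(Q) = -Q/8 (P(Q) = Q*(-1/8) = -Q/8)
O = -3/16 (O = -(-1/8*(-6))**2/3 = -(3/4)**2/3 = -1/3*9/16 = -3/16 ≈ -0.18750)
o = -3032984 (o = -4 + (2488 - 1098)*(-2328 + 146) = -4 + 1390*(-2182) = -4 - 3032980 = -3032984)
sqrt(O + o) = sqrt(-3/16 - 3032984) = sqrt(-48527747/16) = I*sqrt(48527747)/4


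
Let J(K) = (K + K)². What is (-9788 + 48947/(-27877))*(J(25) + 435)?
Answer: -800987982505/27877 ≈ -2.8733e+7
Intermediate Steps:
J(K) = 4*K² (J(K) = (2*K)² = 4*K²)
(-9788 + 48947/(-27877))*(J(25) + 435) = (-9788 + 48947/(-27877))*(4*25² + 435) = (-9788 + 48947*(-1/27877))*(4*625 + 435) = (-9788 - 48947/27877)*(2500 + 435) = -272909023/27877*2935 = -800987982505/27877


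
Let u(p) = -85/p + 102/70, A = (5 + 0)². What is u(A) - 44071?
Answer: -1542553/35 ≈ -44073.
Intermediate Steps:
A = 25 (A = 5² = 25)
u(p) = 51/35 - 85/p (u(p) = -85/p + 102*(1/70) = -85/p + 51/35 = 51/35 - 85/p)
u(A) - 44071 = (51/35 - 85/25) - 44071 = (51/35 - 85*1/25) - 44071 = (51/35 - 17/5) - 44071 = -68/35 - 44071 = -1542553/35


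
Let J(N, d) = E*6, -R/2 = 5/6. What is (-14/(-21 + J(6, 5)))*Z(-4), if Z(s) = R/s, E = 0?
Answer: 5/18 ≈ 0.27778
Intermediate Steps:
R = -5/3 (R = -10/6 = -2*⅚ = -5/3 ≈ -1.6667)
J(N, d) = 0 (J(N, d) = 0*6 = 0)
Z(s) = -5/(3*s)
(-14/(-21 + J(6, 5)))*Z(-4) = (-14/(-21 + 0))*(-5/3/(-4)) = (-14/(-21))*(-5/3*(-¼)) = -1/21*(-14)*(5/12) = (⅔)*(5/12) = 5/18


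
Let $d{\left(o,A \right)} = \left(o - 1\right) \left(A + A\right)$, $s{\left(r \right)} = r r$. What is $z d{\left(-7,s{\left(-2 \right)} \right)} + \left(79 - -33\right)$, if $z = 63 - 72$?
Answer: $688$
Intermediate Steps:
$s{\left(r \right)} = r^{2}$
$z = -9$
$d{\left(o,A \right)} = 2 A \left(-1 + o\right)$ ($d{\left(o,A \right)} = \left(-1 + o\right) 2 A = 2 A \left(-1 + o\right)$)
$z d{\left(-7,s{\left(-2 \right)} \right)} + \left(79 - -33\right) = - 9 \cdot 2 \left(-2\right)^{2} \left(-1 - 7\right) + \left(79 - -33\right) = - 9 \cdot 2 \cdot 4 \left(-8\right) + \left(79 + 33\right) = \left(-9\right) \left(-64\right) + 112 = 576 + 112 = 688$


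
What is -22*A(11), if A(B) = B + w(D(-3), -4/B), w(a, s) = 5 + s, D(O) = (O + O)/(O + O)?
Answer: -344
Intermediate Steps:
D(O) = 1 (D(O) = (2*O)/((2*O)) = (2*O)*(1/(2*O)) = 1)
A(B) = 5 + B - 4/B (A(B) = B + (5 - 4/B) = 5 + B - 4/B)
-22*A(11) = -22*(5 + 11 - 4/11) = -22*172/11 = -344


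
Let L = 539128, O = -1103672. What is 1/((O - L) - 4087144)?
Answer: -1/5729944 ≈ -1.7452e-7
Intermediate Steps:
1/((O - L) - 4087144) = 1/((-1103672 - 1*539128) - 4087144) = 1/((-1103672 - 539128) - 4087144) = 1/(-1642800 - 4087144) = 1/(-5729944) = -1/5729944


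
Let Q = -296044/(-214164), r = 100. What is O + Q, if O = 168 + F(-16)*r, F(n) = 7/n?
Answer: 26905921/214164 ≈ 125.63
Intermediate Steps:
Q = 74011/53541 (Q = -296044*(-1/214164) = 74011/53541 ≈ 1.3823)
O = 497/4 (O = 168 + (7/(-16))*100 = 168 + (7*(-1/16))*100 = 168 - 7/16*100 = 168 - 175/4 = 497/4 ≈ 124.25)
O + Q = 497/4 + 74011/53541 = 26905921/214164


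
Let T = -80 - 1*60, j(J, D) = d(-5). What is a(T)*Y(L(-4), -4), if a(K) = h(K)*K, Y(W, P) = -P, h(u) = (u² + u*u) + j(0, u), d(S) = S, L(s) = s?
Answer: -21949200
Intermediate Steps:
j(J, D) = -5
h(u) = -5 + 2*u² (h(u) = (u² + u*u) - 5 = (u² + u²) - 5 = 2*u² - 5 = -5 + 2*u²)
T = -140 (T = -80 - 60 = -140)
a(K) = K*(-5 + 2*K²) (a(K) = (-5 + 2*K²)*K = K*(-5 + 2*K²))
a(T)*Y(L(-4), -4) = (-140*(-5 + 2*(-140)²))*(-1*(-4)) = -140*(-5 + 2*19600)*4 = -140*(-5 + 39200)*4 = -140*39195*4 = -5487300*4 = -21949200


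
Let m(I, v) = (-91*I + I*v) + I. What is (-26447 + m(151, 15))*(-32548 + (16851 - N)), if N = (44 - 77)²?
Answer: 634040792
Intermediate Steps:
N = 1089 (N = (-33)² = 1089)
m(I, v) = -90*I + I*v
(-26447 + m(151, 15))*(-32548 + (16851 - N)) = (-26447 + 151*(-90 + 15))*(-32548 + (16851 - 1*1089)) = (-26447 + 151*(-75))*(-32548 + (16851 - 1089)) = (-26447 - 11325)*(-32548 + 15762) = -37772*(-16786) = 634040792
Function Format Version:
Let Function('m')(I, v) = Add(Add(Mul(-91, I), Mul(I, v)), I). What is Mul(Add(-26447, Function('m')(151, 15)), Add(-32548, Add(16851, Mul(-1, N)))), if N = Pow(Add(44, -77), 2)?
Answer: 634040792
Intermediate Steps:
N = 1089 (N = Pow(-33, 2) = 1089)
Function('m')(I, v) = Add(Mul(-90, I), Mul(I, v))
Mul(Add(-26447, Function('m')(151, 15)), Add(-32548, Add(16851, Mul(-1, N)))) = Mul(Add(-26447, Mul(151, Add(-90, 15))), Add(-32548, Add(16851, Mul(-1, 1089)))) = Mul(Add(-26447, Mul(151, -75)), Add(-32548, Add(16851, -1089))) = Mul(Add(-26447, -11325), Add(-32548, 15762)) = Mul(-37772, -16786) = 634040792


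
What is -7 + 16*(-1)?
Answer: -23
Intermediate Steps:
-7 + 16*(-1) = -7 - 16 = -23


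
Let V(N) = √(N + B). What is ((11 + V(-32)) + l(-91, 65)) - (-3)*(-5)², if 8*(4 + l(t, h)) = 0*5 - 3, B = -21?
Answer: 653/8 + I*√53 ≈ 81.625 + 7.2801*I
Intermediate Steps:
l(t, h) = -35/8 (l(t, h) = -4 + (0*5 - 3)/8 = -4 + (0 - 3)/8 = -4 + (⅛)*(-3) = -4 - 3/8 = -35/8)
V(N) = √(-21 + N) (V(N) = √(N - 21) = √(-21 + N))
((11 + V(-32)) + l(-91, 65)) - (-3)*(-5)² = ((11 + √(-21 - 32)) - 35/8) - (-3)*(-5)² = ((11 + √(-53)) - 35/8) - (-3)*25 = ((11 + I*√53) - 35/8) - 1*(-75) = (53/8 + I*√53) + 75 = 653/8 + I*√53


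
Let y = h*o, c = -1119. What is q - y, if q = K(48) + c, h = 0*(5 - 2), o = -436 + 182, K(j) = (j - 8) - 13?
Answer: -1092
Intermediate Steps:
K(j) = -21 + j (K(j) = (-8 + j) - 13 = -21 + j)
o = -254
h = 0 (h = 0*3 = 0)
y = 0 (y = 0*(-254) = 0)
q = -1092 (q = (-21 + 48) - 1119 = 27 - 1119 = -1092)
q - y = -1092 - 1*0 = -1092 + 0 = -1092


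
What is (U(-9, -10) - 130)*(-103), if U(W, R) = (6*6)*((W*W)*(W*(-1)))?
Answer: -2689742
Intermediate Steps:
U(W, R) = -36*W³ (U(W, R) = 36*(W²*(-W)) = 36*(-W³) = -36*W³)
(U(-9, -10) - 130)*(-103) = (-36*(-9)³ - 130)*(-103) = (-36*(-729) - 130)*(-103) = (26244 - 130)*(-103) = 26114*(-103) = -2689742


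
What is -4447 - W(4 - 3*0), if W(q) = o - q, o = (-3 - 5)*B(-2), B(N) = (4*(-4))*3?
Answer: -4827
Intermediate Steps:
B(N) = -48 (B(N) = -16*3 = -48)
o = 384 (o = (-3 - 5)*(-48) = -8*(-48) = 384)
W(q) = 384 - q
-4447 - W(4 - 3*0) = -4447 - (384 - (4 - 3*0)) = -4447 - (384 - (4 + 0)) = -4447 - (384 - 1*4) = -4447 - (384 - 4) = -4447 - 1*380 = -4447 - 380 = -4827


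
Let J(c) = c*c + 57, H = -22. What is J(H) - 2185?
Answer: -1644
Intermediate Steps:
J(c) = 57 + c**2 (J(c) = c**2 + 57 = 57 + c**2)
J(H) - 2185 = (57 + (-22)**2) - 2185 = (57 + 484) - 2185 = 541 - 2185 = -1644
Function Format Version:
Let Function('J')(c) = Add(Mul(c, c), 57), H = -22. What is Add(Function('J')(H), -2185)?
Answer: -1644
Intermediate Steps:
Function('J')(c) = Add(57, Pow(c, 2)) (Function('J')(c) = Add(Pow(c, 2), 57) = Add(57, Pow(c, 2)))
Add(Function('J')(H), -2185) = Add(Add(57, Pow(-22, 2)), -2185) = Add(Add(57, 484), -2185) = Add(541, -2185) = -1644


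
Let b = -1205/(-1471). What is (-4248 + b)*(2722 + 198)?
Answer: -18243000760/1471 ≈ -1.2402e+7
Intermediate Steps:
b = 1205/1471 (b = -1205*(-1/1471) = 1205/1471 ≈ 0.81917)
(-4248 + b)*(2722 + 198) = (-4248 + 1205/1471)*(2722 + 198) = -6247603/1471*2920 = -18243000760/1471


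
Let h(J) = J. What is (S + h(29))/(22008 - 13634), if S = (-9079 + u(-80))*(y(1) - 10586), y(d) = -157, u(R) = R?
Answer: 49197583/4187 ≈ 11750.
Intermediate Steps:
S = 98395137 (S = (-9079 - 80)*(-157 - 10586) = -9159*(-10743) = 98395137)
(S + h(29))/(22008 - 13634) = (98395137 + 29)/(22008 - 13634) = 98395166/8374 = 98395166*(1/8374) = 49197583/4187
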